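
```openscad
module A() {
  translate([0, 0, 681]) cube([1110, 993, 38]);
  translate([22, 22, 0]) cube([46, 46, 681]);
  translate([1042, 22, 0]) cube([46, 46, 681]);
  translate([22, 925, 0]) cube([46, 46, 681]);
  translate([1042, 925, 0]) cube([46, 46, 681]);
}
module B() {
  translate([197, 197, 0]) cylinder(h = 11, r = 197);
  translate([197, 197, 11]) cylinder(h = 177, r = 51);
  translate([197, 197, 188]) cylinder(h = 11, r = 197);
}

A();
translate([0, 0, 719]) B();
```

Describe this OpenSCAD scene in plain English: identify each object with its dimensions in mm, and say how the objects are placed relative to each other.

A is a table: top 1110 mm (x) × 993 mm (y), 38 mm thick, upper face at z = 719 mm, on four 46×46 mm square legs, each inset 22 mm from the nearest pair of top edges, running from z = 0 to the bottom of the top.

B is a spool: two coaxial disc flanges of radius 197 mm and thickness 11 mm, joined by a core cylinder of radius 51 mm and height 177 mm. The lower flange rests on z = 0 and the three cylinders share a vertical axis.

The spool is on top of the table.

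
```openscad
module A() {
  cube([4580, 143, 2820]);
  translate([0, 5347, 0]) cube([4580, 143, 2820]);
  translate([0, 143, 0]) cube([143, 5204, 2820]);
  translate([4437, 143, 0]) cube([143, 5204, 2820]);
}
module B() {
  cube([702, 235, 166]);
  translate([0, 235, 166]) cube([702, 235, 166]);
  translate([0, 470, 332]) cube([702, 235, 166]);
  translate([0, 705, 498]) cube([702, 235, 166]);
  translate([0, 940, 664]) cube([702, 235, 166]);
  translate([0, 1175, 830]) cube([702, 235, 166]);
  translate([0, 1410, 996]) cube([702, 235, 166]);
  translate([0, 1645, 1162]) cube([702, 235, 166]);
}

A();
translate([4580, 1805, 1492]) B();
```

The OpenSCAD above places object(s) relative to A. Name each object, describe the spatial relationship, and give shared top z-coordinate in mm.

Both tops at z = 2820 mm.

A is a house frame. B is a staircase. The staircase is beside the house frame with their tops flush at z = 2820. The shared top z-coordinate is 2820 mm.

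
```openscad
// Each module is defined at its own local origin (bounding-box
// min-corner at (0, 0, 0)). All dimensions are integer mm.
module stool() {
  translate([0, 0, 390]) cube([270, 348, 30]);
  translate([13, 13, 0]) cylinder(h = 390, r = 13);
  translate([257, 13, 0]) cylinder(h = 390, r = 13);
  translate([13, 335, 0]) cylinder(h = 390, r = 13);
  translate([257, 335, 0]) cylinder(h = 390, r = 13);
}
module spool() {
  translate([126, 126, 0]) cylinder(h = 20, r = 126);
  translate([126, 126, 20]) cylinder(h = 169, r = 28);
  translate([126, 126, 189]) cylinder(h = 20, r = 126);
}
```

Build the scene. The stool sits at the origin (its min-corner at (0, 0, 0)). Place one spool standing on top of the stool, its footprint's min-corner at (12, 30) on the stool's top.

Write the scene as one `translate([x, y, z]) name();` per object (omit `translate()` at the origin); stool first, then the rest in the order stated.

stool();
translate([12, 30, 420]) spool();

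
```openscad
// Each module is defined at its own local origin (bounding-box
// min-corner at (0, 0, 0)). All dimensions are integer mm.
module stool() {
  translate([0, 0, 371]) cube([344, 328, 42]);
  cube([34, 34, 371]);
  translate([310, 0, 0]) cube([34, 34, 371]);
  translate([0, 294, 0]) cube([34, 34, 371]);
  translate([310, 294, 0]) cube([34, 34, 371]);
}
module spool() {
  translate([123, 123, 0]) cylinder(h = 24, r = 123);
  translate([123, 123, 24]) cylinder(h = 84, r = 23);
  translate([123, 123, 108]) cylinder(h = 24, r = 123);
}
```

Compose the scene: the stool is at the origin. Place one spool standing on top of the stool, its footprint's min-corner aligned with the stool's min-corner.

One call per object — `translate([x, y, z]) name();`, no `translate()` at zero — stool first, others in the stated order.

stool();
translate([0, 0, 413]) spool();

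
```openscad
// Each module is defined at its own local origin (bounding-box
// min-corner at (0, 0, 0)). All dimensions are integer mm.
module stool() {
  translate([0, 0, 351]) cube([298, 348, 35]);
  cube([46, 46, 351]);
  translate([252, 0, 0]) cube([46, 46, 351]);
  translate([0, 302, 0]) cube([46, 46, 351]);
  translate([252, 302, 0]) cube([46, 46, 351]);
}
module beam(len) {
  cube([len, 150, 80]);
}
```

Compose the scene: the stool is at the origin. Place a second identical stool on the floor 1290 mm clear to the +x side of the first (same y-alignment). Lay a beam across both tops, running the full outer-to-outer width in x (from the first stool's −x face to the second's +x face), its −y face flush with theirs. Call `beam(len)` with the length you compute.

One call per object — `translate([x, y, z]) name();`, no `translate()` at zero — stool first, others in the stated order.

stool();
translate([1588, 0, 0]) stool();
translate([0, 0, 386]) beam(1886);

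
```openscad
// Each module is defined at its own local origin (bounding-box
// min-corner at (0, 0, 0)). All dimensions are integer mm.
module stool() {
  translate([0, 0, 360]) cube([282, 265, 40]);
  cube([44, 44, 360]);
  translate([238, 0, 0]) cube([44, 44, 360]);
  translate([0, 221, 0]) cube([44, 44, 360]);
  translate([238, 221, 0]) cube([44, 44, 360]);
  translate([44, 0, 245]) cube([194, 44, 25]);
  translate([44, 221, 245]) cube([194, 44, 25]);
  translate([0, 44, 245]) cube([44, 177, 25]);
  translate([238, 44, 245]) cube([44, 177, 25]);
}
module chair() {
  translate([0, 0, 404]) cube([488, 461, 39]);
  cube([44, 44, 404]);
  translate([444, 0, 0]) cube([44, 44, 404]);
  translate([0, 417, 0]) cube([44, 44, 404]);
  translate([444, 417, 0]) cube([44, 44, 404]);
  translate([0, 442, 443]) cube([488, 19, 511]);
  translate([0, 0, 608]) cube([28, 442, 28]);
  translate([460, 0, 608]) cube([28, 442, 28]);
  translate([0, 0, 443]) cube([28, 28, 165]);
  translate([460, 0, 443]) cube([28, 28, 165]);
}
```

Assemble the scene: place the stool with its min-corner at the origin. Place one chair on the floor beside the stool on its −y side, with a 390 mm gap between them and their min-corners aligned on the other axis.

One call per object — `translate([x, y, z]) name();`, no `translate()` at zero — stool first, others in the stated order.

stool();
translate([0, -851, 0]) chair();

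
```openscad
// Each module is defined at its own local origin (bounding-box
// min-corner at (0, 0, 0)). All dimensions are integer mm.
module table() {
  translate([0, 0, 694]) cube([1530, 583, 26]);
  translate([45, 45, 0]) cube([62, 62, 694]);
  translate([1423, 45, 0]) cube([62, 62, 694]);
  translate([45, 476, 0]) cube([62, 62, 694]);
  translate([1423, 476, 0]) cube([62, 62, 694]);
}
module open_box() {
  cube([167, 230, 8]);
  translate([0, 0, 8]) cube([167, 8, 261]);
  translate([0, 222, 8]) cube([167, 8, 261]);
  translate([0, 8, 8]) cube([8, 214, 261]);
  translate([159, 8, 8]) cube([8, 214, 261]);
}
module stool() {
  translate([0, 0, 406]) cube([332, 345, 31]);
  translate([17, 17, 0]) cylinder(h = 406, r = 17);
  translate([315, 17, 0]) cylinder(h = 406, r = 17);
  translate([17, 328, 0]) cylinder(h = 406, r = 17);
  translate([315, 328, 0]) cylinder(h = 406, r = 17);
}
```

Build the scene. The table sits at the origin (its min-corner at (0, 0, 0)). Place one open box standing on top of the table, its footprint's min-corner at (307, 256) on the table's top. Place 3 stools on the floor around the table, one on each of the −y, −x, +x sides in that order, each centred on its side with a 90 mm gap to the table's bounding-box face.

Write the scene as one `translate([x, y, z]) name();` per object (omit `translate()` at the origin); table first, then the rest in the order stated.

table();
translate([307, 256, 720]) open_box();
translate([599, -435, 0]) stool();
translate([-422, 119, 0]) stool();
translate([1620, 119, 0]) stool();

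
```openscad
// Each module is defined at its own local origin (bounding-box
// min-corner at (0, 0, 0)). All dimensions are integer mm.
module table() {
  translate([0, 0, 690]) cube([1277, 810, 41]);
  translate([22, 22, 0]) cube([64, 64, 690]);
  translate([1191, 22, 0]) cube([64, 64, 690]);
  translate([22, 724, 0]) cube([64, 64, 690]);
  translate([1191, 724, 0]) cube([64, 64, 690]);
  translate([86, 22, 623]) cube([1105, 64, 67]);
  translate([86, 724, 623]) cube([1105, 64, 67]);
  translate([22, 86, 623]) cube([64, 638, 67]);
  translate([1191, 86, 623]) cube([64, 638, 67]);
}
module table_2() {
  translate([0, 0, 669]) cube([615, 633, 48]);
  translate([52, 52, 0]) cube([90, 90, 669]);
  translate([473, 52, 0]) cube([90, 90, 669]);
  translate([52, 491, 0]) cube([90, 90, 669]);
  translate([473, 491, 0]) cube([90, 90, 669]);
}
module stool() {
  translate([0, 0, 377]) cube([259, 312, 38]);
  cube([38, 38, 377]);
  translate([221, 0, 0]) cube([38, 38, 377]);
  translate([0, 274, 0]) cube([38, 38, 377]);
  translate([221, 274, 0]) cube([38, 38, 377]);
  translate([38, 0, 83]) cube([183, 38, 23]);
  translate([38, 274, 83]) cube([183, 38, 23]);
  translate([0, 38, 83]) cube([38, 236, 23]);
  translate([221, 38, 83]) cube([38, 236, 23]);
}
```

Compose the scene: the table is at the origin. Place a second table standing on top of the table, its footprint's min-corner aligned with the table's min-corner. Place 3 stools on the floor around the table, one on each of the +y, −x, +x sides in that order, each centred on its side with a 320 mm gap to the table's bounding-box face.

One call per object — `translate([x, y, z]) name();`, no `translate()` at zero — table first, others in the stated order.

table();
translate([0, 0, 731]) table_2();
translate([509, 1130, 0]) stool();
translate([-579, 249, 0]) stool();
translate([1597, 249, 0]) stool();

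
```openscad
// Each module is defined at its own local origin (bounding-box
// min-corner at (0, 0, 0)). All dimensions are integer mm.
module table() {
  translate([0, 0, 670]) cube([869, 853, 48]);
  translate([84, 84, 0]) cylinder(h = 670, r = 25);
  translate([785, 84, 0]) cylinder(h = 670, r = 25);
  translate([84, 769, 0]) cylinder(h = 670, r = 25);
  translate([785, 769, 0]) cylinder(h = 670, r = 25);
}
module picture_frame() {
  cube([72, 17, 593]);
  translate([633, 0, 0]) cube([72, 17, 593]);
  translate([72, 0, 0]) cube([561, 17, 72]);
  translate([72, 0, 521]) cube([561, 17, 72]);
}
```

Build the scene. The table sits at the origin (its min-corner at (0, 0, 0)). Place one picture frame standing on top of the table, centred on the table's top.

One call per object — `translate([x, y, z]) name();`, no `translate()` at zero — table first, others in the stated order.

table();
translate([82, 418, 718]) picture_frame();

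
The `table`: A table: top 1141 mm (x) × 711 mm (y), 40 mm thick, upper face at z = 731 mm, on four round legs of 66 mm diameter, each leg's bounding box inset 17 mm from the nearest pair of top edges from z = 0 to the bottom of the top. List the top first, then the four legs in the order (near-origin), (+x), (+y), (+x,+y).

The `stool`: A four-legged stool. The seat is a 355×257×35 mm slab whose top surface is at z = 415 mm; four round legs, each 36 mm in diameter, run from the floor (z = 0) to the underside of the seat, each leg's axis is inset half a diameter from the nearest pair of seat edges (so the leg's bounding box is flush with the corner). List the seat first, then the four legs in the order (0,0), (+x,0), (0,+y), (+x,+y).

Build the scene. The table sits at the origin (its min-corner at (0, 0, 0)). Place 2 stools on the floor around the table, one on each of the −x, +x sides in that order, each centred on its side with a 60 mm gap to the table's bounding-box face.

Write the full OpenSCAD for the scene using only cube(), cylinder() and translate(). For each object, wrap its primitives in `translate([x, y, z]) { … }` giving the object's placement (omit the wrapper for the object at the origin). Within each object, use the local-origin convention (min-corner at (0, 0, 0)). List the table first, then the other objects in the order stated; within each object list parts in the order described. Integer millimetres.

translate([0, 0, 691]) cube([1141, 711, 40]);
translate([50, 50, 0]) cylinder(h = 691, r = 33);
translate([1091, 50, 0]) cylinder(h = 691, r = 33);
translate([50, 661, 0]) cylinder(h = 691, r = 33);
translate([1091, 661, 0]) cylinder(h = 691, r = 33);
translate([-415, 227, 0]) {
  translate([0, 0, 380]) cube([355, 257, 35]);
  translate([18, 18, 0]) cylinder(h = 380, r = 18);
  translate([337, 18, 0]) cylinder(h = 380, r = 18);
  translate([18, 239, 0]) cylinder(h = 380, r = 18);
  translate([337, 239, 0]) cylinder(h = 380, r = 18);
}
translate([1201, 227, 0]) {
  translate([0, 0, 380]) cube([355, 257, 35]);
  translate([18, 18, 0]) cylinder(h = 380, r = 18);
  translate([337, 18, 0]) cylinder(h = 380, r = 18);
  translate([18, 239, 0]) cylinder(h = 380, r = 18);
  translate([337, 239, 0]) cylinder(h = 380, r = 18);
}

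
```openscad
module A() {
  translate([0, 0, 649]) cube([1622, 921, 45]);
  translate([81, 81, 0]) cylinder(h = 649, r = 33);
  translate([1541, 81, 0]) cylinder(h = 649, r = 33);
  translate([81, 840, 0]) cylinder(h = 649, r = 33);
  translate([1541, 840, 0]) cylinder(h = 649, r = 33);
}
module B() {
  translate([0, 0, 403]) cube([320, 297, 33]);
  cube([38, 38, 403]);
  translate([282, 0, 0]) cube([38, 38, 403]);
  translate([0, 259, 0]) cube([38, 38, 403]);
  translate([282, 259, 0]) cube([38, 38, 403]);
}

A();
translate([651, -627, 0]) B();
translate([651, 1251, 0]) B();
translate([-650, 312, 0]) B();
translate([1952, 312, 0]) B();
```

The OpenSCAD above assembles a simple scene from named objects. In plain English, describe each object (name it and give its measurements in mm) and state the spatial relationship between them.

A is a table with a 1622×921 mm rectangular top, 45 mm thick, top surface at z = 694 mm, supported by four round legs of 66 mm diameter, each leg's bounding box inset 48 mm from the nearest pair of top edges, running from the floor.

B is a simple wooden stool: a rectangular seat 320 mm (x) by 297 mm (y), 33 mm thick, top face at z = 436 mm, on four square legs, each 38×38 mm in cross-section. The legs rest on z = 0, each flush with a corner of the seat.

Four stools sit around the table at the −y, +y, −x, +x sides.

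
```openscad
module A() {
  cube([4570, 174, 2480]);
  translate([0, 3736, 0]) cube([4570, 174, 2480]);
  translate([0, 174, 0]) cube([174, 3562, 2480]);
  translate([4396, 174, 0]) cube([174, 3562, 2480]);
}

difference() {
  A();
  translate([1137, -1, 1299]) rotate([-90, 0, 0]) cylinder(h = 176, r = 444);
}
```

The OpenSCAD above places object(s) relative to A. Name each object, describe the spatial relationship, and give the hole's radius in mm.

The subtracted cylinder has r = 444 mm.

A is a house frame. The house frame has a circular hole through its front wall. The hole's radius is 444 mm.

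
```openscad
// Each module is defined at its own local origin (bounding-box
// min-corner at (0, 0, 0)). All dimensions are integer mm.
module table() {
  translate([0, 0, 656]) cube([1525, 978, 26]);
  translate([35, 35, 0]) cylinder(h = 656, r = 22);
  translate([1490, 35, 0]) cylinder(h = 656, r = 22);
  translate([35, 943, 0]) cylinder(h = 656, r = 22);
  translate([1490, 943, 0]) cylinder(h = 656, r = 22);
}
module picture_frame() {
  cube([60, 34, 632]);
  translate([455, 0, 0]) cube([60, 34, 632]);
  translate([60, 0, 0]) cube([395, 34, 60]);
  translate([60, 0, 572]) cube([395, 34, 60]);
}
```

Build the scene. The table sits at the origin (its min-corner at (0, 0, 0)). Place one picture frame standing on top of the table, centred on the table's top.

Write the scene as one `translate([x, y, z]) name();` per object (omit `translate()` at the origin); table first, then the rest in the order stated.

table();
translate([505, 472, 682]) picture_frame();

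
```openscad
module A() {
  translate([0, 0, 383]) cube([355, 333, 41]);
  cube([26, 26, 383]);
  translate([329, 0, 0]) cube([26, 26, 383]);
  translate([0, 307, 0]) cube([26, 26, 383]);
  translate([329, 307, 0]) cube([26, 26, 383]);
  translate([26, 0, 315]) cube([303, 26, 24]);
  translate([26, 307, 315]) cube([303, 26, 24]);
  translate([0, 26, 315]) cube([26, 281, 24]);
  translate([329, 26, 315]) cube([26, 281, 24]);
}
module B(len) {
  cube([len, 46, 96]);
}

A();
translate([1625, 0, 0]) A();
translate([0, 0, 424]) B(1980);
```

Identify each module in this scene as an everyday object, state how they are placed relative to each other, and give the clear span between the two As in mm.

Second stool starts at x = 1625; first ends at x = 355; clear span = 1625 − 355 = 1270 mm.

A is a stool. B is a beam. A beam spans the tops of two stools. The clear span between the two stools is 1270 mm.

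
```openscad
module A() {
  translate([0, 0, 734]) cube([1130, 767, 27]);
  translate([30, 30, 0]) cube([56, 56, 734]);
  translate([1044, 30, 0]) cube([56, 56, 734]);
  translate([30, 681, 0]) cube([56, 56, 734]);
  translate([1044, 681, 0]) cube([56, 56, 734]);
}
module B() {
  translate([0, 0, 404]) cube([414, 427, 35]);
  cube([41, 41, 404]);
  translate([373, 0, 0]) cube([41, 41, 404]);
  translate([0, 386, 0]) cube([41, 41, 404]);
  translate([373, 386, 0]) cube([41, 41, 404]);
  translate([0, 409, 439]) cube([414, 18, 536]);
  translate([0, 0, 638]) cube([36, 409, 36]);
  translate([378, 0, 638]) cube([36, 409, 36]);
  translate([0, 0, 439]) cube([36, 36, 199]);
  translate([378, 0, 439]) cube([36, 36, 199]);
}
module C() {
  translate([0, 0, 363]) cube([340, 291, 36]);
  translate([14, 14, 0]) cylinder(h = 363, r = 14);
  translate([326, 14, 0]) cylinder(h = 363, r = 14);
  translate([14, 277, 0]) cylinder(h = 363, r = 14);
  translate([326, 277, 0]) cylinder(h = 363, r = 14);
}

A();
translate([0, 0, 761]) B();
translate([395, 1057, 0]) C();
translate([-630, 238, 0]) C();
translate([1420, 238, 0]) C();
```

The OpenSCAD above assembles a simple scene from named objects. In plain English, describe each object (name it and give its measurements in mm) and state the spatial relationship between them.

A is a table: top 1130 mm (x) × 767 mm (y), 27 mm thick, upper face at z = 761 mm, on four 56×56 mm square legs, each inset 30 mm from the nearest pair of top edges, running from z = 0 to the bottom of the top.

B is a chair: 414×427 mm seat, 35 mm thick, top at z = 439 mm, on four 41 mm square corner legs flush with the seat edges. A 18 mm thick backrest slab spans the full seat width, extending 536 mm above the seat top, its back face flush with the seat's +y edge. Two armrests of 36×36 mm section run along each side from the seat's front edge to the front of the backrest, top faces 235 mm above the seat top and outer faces flush with the seat's x-edges; a 36×36 mm post under the front of each armrest stands on the seat at the front corner.

C is a simple wooden stool: a rectangular seat 340 mm (x) by 291 mm (y), 36 mm thick, top face at z = 399 mm, on four round legs, each 28 mm in diameter. The legs rest on z = 0, each leg's axis is inset half a diameter from the nearest pair of seat edges (so the leg's bounding box is flush with the corner).

The chair is on top of the table. Three stools sit around the table at the +y, −x, +x sides.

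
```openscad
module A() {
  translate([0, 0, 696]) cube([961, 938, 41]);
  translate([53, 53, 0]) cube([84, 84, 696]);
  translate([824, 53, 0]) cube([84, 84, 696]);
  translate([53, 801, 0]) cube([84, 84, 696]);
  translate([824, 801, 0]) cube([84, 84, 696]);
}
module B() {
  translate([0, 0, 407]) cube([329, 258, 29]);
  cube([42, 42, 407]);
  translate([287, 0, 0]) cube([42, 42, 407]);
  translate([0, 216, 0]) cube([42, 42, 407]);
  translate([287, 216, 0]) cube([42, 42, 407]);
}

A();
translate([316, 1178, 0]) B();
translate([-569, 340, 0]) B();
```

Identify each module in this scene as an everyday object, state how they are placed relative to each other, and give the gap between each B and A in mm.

A is a table. B is a stool. Two stools sit around the table at the +y, −x sides. The gap between each stool and the table is 240 mm.

Each stool's nearest face is 240 mm from the table's bounding box.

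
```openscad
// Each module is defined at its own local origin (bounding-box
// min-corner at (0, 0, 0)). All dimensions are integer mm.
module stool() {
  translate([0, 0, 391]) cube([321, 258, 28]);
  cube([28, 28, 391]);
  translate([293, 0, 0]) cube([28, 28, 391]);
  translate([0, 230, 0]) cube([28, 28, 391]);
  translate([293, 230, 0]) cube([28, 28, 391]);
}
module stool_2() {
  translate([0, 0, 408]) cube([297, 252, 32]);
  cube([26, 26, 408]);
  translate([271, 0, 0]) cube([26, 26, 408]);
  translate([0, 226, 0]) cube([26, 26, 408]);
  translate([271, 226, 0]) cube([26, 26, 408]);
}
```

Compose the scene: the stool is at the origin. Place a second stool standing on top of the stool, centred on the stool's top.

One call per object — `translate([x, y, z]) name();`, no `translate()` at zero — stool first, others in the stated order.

stool();
translate([12, 3, 419]) stool_2();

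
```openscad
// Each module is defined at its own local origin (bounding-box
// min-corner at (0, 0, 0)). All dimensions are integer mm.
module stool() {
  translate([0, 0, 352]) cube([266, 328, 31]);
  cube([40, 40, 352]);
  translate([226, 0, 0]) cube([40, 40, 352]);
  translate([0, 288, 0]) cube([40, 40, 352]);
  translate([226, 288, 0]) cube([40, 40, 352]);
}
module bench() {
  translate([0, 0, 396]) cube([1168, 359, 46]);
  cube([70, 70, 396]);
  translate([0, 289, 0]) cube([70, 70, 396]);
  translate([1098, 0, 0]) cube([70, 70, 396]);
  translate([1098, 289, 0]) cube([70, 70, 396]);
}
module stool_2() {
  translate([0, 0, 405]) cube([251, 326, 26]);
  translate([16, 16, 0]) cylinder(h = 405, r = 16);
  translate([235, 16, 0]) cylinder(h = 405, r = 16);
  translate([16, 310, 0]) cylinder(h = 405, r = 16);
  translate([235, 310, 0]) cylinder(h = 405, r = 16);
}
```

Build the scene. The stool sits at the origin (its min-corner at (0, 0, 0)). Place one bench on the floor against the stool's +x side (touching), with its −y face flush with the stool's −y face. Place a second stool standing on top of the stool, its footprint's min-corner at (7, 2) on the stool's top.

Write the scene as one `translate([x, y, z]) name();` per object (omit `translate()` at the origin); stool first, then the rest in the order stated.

stool();
translate([266, 0, 0]) bench();
translate([7, 2, 383]) stool_2();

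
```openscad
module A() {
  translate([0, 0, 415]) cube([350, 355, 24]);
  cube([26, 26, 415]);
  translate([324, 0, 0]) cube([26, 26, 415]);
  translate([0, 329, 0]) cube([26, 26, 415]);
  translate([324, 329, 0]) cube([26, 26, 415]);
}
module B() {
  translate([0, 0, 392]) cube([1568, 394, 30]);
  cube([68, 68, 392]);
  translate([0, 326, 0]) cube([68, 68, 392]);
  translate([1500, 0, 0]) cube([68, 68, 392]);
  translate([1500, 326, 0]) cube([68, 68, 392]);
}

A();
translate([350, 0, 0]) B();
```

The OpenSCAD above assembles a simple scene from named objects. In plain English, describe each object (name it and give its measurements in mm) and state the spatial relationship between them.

A is a four-legged stool. The seat is a 350×355×24 mm slab whose top surface is at z = 439 mm; four square legs, each 26×26 mm in cross-section, run from the floor (z = 0) to the underside of the seat, each flush with a corner of the seat.

B is a long wooden bench with a 1568 mm (x) × 394 mm (y) seat, 30 mm thick, its top surface 422 mm above the floor. Four 68 mm square legs at the seat corners, flush with the edges, run from z = 0 to the seat underside.

The bench is against the stool's +x side, with their −y faces flush.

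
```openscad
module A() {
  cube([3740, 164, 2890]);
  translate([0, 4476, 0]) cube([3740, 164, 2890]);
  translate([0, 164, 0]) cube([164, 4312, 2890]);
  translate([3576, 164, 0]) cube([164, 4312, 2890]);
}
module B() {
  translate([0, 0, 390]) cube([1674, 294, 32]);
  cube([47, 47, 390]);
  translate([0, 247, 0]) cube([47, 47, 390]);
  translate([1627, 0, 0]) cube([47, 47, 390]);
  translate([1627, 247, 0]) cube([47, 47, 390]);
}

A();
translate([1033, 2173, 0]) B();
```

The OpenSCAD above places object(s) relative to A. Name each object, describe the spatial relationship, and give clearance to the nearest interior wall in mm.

A is a house frame. B is a bench. The bench sits inside the house frame, centred. The clearance to the nearest interior wall is 869 mm.

Clearances: x = 869, y = 2009; minimum 869 mm.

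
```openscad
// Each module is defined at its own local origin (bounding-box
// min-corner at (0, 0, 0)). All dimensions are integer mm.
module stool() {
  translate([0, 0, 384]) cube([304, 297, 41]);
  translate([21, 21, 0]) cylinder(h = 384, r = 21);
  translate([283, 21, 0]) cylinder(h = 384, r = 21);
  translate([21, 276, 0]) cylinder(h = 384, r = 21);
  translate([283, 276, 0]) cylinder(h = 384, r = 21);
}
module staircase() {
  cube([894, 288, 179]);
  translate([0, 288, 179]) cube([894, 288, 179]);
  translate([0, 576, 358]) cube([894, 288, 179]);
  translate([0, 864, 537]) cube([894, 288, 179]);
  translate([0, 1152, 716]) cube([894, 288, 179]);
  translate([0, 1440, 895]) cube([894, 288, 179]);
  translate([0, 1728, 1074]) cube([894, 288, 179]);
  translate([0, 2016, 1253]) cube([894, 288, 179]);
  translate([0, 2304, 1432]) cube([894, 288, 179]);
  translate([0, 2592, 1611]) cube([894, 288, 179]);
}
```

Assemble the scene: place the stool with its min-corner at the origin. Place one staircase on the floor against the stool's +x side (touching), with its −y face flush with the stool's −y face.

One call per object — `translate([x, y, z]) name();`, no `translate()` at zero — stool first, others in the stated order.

stool();
translate([304, 0, 0]) staircase();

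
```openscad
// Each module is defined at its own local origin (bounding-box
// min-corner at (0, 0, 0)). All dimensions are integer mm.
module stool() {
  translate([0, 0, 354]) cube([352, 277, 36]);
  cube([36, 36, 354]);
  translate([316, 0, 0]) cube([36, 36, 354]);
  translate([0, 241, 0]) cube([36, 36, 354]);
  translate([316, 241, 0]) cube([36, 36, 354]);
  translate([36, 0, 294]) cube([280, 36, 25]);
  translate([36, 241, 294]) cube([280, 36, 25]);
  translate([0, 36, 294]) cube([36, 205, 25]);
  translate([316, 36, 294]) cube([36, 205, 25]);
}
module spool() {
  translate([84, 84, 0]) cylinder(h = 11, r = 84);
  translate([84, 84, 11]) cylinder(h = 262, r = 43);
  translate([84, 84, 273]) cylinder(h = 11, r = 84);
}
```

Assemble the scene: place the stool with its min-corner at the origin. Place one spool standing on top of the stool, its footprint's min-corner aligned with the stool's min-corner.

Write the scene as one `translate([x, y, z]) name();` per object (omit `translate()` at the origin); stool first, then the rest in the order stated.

stool();
translate([0, 0, 390]) spool();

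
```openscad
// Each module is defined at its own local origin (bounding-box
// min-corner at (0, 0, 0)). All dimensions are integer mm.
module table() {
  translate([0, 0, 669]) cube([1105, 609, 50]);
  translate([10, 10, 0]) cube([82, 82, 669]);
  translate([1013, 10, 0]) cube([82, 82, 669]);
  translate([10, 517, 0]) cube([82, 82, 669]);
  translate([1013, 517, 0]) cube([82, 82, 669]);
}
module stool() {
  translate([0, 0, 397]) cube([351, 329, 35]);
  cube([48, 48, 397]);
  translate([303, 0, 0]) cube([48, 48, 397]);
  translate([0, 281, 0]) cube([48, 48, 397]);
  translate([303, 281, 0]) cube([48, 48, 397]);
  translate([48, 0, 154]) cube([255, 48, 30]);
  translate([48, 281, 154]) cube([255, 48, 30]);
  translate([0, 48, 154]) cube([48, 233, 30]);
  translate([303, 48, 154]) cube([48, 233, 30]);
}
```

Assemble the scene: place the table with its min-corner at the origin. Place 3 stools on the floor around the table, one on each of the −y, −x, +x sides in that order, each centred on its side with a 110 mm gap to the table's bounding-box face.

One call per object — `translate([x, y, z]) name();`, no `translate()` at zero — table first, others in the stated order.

table();
translate([377, -439, 0]) stool();
translate([-461, 140, 0]) stool();
translate([1215, 140, 0]) stool();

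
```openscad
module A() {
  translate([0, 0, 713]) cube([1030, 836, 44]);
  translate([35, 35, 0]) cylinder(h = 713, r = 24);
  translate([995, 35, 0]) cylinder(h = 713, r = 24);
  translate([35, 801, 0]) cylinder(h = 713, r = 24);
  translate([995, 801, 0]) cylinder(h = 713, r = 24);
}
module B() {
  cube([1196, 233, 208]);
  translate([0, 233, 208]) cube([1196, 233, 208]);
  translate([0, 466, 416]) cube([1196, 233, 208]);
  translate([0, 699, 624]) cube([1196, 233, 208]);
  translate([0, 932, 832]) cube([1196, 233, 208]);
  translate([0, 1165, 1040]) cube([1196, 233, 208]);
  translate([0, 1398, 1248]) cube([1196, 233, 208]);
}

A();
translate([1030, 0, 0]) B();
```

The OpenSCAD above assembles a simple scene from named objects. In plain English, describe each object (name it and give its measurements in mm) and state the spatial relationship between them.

A is a table: top 1030 mm (x) × 836 mm (y), 44 mm thick, upper face at z = 757 mm, on four round legs of 48 mm diameter, each leg's bounding box inset 11 mm from the nearest pair of top edges, running from z = 0 to the bottom of the top.

B is a straight staircase of 7 solid steps. Each step is 1196 mm wide (x), 233 mm deep (y, the going) and 208 mm tall (the rise). The first step rests on the floor; each subsequent step sits one going further in +y and one rise higher in +z, directly behind and above the previous step with no overlap.

The staircase is against the table's +x side, with their −y faces flush.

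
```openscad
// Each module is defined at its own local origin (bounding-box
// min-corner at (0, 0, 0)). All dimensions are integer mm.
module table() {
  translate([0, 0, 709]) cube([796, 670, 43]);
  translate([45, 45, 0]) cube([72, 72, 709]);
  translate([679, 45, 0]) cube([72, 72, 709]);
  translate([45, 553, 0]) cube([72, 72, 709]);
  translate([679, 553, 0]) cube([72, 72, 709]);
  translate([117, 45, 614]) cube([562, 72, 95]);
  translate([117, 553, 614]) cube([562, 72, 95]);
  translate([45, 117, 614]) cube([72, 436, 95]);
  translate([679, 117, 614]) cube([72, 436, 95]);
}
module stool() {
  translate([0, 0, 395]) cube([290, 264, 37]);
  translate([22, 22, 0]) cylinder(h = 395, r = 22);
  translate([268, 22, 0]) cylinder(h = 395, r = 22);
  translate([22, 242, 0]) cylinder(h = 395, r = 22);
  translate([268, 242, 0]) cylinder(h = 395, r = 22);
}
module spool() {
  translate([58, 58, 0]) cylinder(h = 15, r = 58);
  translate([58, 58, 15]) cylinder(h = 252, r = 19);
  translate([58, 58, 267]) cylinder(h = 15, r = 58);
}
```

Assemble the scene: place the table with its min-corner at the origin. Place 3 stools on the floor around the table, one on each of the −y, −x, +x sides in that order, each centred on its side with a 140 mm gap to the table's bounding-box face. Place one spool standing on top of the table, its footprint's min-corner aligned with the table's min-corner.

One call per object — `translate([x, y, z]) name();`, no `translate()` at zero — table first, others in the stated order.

table();
translate([253, -404, 0]) stool();
translate([-430, 203, 0]) stool();
translate([936, 203, 0]) stool();
translate([0, 0, 752]) spool();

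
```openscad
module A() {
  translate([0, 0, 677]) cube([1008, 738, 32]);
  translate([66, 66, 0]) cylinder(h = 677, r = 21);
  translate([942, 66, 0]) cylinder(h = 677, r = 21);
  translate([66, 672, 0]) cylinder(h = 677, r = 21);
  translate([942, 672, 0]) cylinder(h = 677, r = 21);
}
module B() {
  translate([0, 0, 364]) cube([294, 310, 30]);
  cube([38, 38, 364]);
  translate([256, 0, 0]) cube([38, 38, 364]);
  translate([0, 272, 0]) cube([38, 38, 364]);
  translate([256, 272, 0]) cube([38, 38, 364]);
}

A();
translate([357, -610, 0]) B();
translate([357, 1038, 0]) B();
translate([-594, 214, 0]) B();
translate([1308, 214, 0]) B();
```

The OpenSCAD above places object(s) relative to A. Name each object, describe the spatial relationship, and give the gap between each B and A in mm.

A is a table. B is a stool. Four stools sit around the table at the −y, +y, −x, +x sides. The gap between each stool and the table is 300 mm.

Each stool's nearest face is 300 mm from the table's bounding box.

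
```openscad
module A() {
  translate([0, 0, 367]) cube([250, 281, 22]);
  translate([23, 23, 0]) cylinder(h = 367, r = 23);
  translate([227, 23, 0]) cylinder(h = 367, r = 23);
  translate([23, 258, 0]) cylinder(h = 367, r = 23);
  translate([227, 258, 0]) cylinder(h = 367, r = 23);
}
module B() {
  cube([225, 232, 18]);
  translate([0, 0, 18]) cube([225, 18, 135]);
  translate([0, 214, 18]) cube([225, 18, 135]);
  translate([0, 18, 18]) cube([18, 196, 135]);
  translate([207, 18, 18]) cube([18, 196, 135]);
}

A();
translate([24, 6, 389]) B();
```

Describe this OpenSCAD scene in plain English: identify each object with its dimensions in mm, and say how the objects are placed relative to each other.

A is a simple wooden stool: a rectangular seat 250 mm (x) by 281 mm (y), 22 mm thick, top face at z = 389 mm, on four round legs, each 46 mm in diameter. The legs rest on z = 0, each leg's axis is inset half a diameter from the nearest pair of seat edges (so the leg's bounding box is flush with the corner).

B is an open-topped rectangular box: outside dimensions 225×232×153 mm, with a uniform wall and base thickness of 18 mm. The base is a full 225×232 slab on the floor; four walls sit on top of the base. The front and back walls (the −y and +y sides) span the full width; the two side walls fit between them.

The open box is on top of the stool.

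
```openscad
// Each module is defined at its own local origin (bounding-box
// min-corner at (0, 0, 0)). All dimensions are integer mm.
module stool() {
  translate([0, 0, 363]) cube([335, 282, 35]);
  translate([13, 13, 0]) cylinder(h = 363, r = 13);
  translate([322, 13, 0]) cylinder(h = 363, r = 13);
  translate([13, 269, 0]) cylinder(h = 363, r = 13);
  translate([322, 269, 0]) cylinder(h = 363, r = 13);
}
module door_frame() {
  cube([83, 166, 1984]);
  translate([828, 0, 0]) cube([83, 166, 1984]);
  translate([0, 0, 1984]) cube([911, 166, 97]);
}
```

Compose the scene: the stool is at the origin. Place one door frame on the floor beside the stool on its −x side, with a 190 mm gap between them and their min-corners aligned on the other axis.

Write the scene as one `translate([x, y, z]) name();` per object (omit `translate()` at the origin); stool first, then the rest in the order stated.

stool();
translate([-1101, 0, 0]) door_frame();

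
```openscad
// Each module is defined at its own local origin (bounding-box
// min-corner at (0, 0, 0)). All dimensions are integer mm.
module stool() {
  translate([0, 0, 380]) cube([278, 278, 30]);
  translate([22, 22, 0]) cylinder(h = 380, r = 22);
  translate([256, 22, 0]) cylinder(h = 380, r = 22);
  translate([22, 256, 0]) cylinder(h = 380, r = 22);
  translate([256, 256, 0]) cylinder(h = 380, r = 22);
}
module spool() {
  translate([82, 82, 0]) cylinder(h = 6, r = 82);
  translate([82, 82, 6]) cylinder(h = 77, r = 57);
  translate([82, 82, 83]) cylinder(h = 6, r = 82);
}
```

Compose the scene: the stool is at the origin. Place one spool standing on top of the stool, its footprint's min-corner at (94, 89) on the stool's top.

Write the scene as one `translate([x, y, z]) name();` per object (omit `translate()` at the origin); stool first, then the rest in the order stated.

stool();
translate([94, 89, 410]) spool();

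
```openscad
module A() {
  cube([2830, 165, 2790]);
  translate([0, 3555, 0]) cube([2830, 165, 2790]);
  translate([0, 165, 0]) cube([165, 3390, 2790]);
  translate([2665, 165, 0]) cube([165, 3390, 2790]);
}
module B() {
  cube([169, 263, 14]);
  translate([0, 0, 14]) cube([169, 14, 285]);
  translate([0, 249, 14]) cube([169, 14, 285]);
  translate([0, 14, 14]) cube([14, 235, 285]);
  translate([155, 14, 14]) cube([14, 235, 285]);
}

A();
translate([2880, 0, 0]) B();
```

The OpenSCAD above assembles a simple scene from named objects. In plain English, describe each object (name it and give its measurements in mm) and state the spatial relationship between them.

A is the wall frame of a small rectangular building: four walls, each 2790 mm tall and 165 mm thick, enclosing a footprint 2830 mm (x) by 3720 mm (y) outside-to-outside, with no floor or roof. The front and back walls (the −y and +y sides) span the full width; the two side walls fit between them.

B is an open storage box with external size 169×263×299 mm and wall thickness 14 mm (the base is also 14 mm thick). The base covers the whole footprint; the four walls stand on the base, with the y-facing walls full-width and the x-facing walls fitting between their inner faces.

The open box is on the floor beside the house frame on its +x side.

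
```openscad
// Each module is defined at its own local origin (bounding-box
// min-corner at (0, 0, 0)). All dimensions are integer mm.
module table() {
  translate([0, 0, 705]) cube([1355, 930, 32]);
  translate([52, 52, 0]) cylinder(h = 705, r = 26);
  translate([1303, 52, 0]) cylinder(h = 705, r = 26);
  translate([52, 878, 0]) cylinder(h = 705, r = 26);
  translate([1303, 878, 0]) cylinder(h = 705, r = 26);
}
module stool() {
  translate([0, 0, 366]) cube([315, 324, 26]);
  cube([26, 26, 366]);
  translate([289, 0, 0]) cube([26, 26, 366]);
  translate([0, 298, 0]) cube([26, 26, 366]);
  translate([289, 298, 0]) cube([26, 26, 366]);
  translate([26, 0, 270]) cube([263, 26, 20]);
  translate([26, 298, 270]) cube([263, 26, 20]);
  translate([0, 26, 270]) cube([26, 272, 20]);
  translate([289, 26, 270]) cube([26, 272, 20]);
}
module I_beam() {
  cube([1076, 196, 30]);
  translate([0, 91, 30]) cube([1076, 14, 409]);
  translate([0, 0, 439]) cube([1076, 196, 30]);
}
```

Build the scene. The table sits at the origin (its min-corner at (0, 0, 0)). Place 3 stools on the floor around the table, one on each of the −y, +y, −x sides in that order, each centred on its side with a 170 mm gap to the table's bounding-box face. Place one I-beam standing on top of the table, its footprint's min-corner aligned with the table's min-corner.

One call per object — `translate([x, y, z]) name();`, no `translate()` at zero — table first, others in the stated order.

table();
translate([520, -494, 0]) stool();
translate([520, 1100, 0]) stool();
translate([-485, 303, 0]) stool();
translate([0, 0, 737]) I_beam();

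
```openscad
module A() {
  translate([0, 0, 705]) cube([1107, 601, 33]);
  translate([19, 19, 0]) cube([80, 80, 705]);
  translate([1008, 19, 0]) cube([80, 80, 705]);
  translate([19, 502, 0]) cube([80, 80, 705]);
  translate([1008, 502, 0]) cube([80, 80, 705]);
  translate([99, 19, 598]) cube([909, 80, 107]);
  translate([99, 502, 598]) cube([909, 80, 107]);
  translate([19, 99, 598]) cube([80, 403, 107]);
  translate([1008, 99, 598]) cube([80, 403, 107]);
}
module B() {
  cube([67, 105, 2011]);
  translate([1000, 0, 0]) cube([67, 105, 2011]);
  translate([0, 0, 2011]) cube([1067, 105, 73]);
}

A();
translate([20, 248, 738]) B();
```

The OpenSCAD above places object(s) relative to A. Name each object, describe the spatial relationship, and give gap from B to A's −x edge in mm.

A is a table. B is a door frame. The door frame is on top of the table, centred. The gap from the door frame to the table's −x edge is 20 mm.

The door frame's min-x is at 20; the table's min-x is 0; gap = 20 mm.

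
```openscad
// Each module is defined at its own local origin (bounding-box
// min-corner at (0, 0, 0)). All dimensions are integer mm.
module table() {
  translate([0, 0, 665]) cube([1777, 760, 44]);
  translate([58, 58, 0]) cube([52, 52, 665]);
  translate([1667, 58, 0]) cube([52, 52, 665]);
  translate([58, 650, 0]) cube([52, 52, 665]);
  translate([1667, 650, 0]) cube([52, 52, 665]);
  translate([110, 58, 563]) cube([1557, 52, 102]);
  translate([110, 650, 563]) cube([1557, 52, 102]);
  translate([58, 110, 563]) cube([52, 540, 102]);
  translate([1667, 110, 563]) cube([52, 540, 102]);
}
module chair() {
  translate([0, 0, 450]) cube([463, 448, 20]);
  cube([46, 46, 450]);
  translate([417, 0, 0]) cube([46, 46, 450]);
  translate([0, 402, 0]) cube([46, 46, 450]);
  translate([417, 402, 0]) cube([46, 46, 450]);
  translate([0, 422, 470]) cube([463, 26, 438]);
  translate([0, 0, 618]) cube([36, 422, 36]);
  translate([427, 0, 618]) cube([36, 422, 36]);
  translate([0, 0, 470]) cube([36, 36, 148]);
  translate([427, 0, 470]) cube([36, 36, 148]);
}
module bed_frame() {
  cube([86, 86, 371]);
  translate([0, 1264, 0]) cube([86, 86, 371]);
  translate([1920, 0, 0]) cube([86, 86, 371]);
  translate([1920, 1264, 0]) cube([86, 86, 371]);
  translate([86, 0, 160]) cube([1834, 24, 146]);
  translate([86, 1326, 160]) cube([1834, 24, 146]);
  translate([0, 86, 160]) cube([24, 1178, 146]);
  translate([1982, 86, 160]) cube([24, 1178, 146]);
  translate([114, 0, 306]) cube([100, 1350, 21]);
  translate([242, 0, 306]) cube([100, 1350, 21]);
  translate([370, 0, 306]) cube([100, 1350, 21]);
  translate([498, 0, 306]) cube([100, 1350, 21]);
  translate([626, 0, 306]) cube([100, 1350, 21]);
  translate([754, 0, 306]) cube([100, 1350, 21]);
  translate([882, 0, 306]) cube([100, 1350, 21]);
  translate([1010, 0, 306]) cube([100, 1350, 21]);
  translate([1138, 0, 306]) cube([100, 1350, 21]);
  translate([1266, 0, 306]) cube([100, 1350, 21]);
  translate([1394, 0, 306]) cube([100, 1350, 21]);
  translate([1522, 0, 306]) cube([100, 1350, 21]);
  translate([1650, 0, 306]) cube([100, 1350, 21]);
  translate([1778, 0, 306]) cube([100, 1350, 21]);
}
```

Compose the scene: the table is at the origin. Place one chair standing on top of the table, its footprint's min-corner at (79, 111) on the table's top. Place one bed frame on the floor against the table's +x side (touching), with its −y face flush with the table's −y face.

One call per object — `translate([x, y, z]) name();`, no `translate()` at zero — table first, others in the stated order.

table();
translate([79, 111, 709]) chair();
translate([1777, 0, 0]) bed_frame();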